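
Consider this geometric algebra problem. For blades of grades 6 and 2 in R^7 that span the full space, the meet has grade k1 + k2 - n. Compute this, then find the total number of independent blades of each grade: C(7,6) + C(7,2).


Meet grade = grade(A) + grade(B) - n
= 6 + 2 - 7 = 1
C(7,6) = 7
C(7,2) = 21
dim_A + dim_B = 7 + 21 = 28


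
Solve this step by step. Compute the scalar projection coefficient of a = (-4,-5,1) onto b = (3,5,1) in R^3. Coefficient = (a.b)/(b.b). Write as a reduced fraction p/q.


Projection coefficient = (a . b) / (b . b)
a . b = (-4)*3 + (-5)*5 + 1*1
= -12 + (-25) + 1 = -36
b . b = 3^2 + 5^2 + 1^2
= 9 + 25 + 1 = 35
Coefficient = -36/35
In lowest terms: -36/35


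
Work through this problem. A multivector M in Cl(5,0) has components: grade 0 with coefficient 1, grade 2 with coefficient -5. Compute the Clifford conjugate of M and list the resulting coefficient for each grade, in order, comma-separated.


Clifford conjugate sign for grade k: (-1)^(k(k+1)/2)
Grade 0: (-1)^(0*1/2) = (-1)^0 = 1, coeff 1 -> 1
Grade 2: (-1)^(2*3/2) = (-1)^3 = -1, coeff -5 -> 5
Conjugated coefficients: 1, 5


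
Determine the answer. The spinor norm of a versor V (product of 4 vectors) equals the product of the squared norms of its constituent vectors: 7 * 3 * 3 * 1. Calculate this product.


Spinor norm N(V) = |v1|^2 * |v2|^2 * ... * |v4|^2
= 7 * 3 * 3 * 1
Running product: 7, 21, 63, 63
N(V) = 63


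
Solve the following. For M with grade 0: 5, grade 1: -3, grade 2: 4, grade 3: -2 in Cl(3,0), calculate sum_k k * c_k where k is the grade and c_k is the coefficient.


Grade-weighted sum = sum of grade_k * coefficient_k
0*5 = 0
1*(-3) = -3
2*4 = 8
3*(-2) = -6
Total = 0 + (-3) + 8 + (-6) = -1


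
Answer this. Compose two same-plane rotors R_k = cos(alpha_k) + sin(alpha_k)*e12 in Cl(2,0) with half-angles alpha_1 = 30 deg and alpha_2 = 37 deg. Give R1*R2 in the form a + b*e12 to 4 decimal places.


Same-plane rotors commute and their half-angles add:
R1*R2 = cos(a1 + a2) + sin(a1 + a2)*e12.
a1 + a2 = 30 + 37 = 67 deg
cos(67 deg) = 0.3907
sin(67 deg) = 0.9205
R1*R2 = 0.3907 + 0.9205*e12


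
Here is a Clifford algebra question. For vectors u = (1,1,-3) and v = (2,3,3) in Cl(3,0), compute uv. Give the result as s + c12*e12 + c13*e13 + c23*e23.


In Cl(3,0): e_i^2 = 1, e_ie_j = -e_je_i for i != j.
Scalar part = u . v = 1*2 + 1*3 + (-3)*3
= 2 + 3 + (-9) = -4
e12 coeff = 1*3 - 1*2 = 3 - 2 = 1
e13 coeff = 1*3 - (-3)*2 = 3 - (-6) = 9
e23 coeff = 1*3 - (-3)*3 = 3 - (-9) = 12
uv = -4 + 1*e12 + 9*e13 + 12*e23


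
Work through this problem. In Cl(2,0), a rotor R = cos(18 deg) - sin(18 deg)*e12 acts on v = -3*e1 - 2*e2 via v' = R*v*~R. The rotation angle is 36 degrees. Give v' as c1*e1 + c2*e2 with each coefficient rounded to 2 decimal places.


Rotor R = cos(18deg) - sin(18deg)*e12
Rotation angle theta = 2 * 18 = 36 degrees
v' = R*v*~R rotates v by theta.
cos(36deg) = 0.8090, sin(36deg) = 0.5878
v'_1 = -3*cos(36deg) - (-2)*sin(36deg)
= -3*0.8090 - (-2)*0.5878
= -1.25
v'_2 = -3*sin(36deg) + (-2)*cos(36deg)
= -3*0.5878 + (-2)*0.8090
= -3.38
v' = -1.25*e1 - 3.38*e2


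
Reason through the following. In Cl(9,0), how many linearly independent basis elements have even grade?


Even subalgebra dimension = 2^(n-1)
n = 9 + 0 = 9
2^(9 - 1) = 2^8 = 256
Verification: sum of C(9,k) for even k = 1 + 36 + 126 + 84 + 9 = 256
Result = 256


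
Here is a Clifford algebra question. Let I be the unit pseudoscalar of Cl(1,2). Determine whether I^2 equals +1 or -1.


The pseudoscalar I = e1...e_n (product of all n generators) of Cl(p,q) satisfies I^2 = (-1)^(q + n(n-1)/2).
p = 1, q = 2, n = p + q = 3
n(n-1)/2 = 3 * 2 / 2 = 3
Exponent = q + n(n-1)/2 = 2 + 3 = 5
I^2 = (-1)^5 = -1


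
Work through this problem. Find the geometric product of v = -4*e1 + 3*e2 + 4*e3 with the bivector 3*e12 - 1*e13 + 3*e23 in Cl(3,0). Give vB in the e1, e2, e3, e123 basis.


vB has grade-1 (vector) and grade-3 (trivector) parts: vB = (v _| B) + (v ^ B).
Vector part <vB>_1:
  e1: -v2*b12 - v3*b13 = -(3)*(3) - (4)*(-1) = -5
  e2: v1*b12 - v3*b23 = (-4)*(3) - (4)*(3) = -24
  e3: v1*b13 + v2*b23 = (-4)*(-1) + (3)*(3) = 13
Trivector part <vB>_3:
  e123: v1*b23 - v2*b13 + v3*b12 = (-4)*(3) - (3)*(-1) + (4)*(3) = 3
vB = -5*e1 - 24*e2 + 13*e3 + 3*e123


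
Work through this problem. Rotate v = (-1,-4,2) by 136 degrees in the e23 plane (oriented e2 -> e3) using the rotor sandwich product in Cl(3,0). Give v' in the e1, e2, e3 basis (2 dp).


Rotor R = cos(68deg) - sin(68deg)*e23
Rotation angle theta = 2 * 68 = 136 degrees in the e23 plane (e2 -> e3).
The component perpendicular to the plane (e1) is invariant: v'_1 = v1 = -1.00
cos(136deg) = -0.7193, sin(136deg) = 0.6947
v'_2 = v2*cos(theta) - v3*sin(theta) = -4*(-0.7193) - 2*0.6947 = 1.49
v'_3 = v2*sin(theta) + v3*cos(theta) = -4*0.6947 + 2*(-0.7193) = -4.22
v' = -1.00*e1 + 1.49*e2 - 4.22*e3


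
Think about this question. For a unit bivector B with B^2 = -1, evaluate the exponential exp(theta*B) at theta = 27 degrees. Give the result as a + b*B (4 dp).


For a unit bivector B with B^2 = -1, the exponential series gives
e^(theta*B) = cos(theta) + sin(theta)*B (the GA analogue of Euler's formula).
theta = 27 degrees = 0.471239 rad
cos(27 deg) = 0.8910
sin(27 deg) = 0.4540
exp(theta*B) = 0.8910 + 0.4540*B


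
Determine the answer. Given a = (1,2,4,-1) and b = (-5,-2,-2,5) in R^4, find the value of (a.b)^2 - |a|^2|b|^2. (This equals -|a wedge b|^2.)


a . b = 1*(-5) + 2*(-2) + 4*(-2) + (-1)*5
= -5 + (-4) + (-8) + (-5) = -22
|a|^2 = 1^2 + 2^2 + 4^2 + (-1)^2 = 22
|b|^2 = (-5)^2 + (-2)^2 + (-2)^2 + 5^2 = 58
(a.b)^2 = (-22)^2 = 484
|a|^2 * |b|^2 = 22 * 58 = 1276
Result = 484 - 1276 = -792


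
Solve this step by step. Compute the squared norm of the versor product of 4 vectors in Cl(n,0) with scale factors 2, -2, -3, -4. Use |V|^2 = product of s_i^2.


Each vector v_i has |v_i|^2 = s_i^2
Squared scales: 2^2 = 4, (-2)^2 = 4, (-3)^2 = 9, (-4)^2 = 16
|V|^2 = 4 * 4 * 9 * 16
= 2304


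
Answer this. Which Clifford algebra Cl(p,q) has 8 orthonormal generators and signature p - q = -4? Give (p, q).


We need p + q = 8 and p - q = -4.
Adding: 2p = 8 + (-4) = 4, so p = 2.
Then q = 8 - 2 = 6.
(p, q) = (2, 6)


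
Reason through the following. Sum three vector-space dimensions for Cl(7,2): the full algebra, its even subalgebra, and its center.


n = 7 + 2 = 9
Total dim = 2^9 = 512
Even subalgebra dim = 2^8 = 256
n is odd, so center dim = 2
Sum = 512 + 256 + 2 = 770


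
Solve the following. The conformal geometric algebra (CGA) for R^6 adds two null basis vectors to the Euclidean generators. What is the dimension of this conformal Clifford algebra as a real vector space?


The conformal model of R^6 uses Cl(7,1): the 6 Euclidean generators plus two extra orthogonal generators e+ (e+^2 = +1) and e- (e-^2 = -1), from which the null vectors e0, einf are built.
Number of generators m = 6 + 2 = 8.
dim Cl(p,q) = 2^m = 2^8 = 256


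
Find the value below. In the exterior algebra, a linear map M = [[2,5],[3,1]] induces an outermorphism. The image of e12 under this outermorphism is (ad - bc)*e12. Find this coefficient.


The outermorphism of a linear map f sends e1^e2 to f(e1)^f(e2).
f(e1) = 2*e1 + 3*e2
f(e2) = 5*e1 + 1*e2
f(e1) ^ f(e2) = (2*e1 + 3*e2) ^ (5*e1 + 1*e2)
= 2*1*e12 + 3*5*e21
= (2 - 15)*e12
= -13*e12
Coefficient = -13


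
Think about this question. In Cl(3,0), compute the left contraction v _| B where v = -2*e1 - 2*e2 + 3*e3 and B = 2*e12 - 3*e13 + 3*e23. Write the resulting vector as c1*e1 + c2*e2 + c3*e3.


Left contraction v _| B = <vB>_1 (grade-1 part of the geometric product vB).
Using e1_|e12 = e2, e2_|e12 = -e1, e1_|e13 = e3, e3_|e13 = -e1, e2_|e23 = e3, e3_|e23 = -e2:
e1 coeff: -v2*b12 - v3*b13 = -(-2)*(2) - (3)*(-3) = 13
e2 coeff: v1*b12 - v3*b23 = (-2)*(2) - (3)*(3) = -13
e3 coeff: v1*b13 + v2*b23 = (-2)*(-3) + (-2)*(3) = 0
v _| B = 13*e1 - 13*e2 + 0*e3


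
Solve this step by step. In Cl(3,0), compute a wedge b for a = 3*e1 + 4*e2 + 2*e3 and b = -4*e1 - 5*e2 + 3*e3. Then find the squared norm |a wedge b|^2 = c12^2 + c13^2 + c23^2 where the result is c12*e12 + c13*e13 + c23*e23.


a wedge b = (a1*b2 - a2*b1)*e12 + (a1*b3 - a3*b1)*e13 + (a2*b3 - a3*b2)*e23
e12 coeff: 3*(-5) - 4*(-4) = -15 - (-16) = 1
e13 coeff: 3*3 - 2*(-4) = 9 - (-8) = 17
e23 coeff: 4*3 - 2*(-5) = 12 - (-10) = 22
|a wedge b|^2 = 1^2 + 17^2 + 22^2
= 1 + 289 + 484
= 774


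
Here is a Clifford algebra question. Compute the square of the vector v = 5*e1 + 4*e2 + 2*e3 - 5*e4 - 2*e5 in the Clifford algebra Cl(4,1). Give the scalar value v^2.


v^2 = sum of c_i^2 * e_i^2
Positive signature terms (e_i^2 = +1): 5^2 + 4^2 + 2^2 + (-5)^2 = 70
Negative signature terms (e_j^2 = -1): (-2)^2 = 4
v^2 = 70 - 4 = 66


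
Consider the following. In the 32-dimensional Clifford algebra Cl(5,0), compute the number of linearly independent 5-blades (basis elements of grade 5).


Number of grade-k basis blades in Cl(p,q) with n = p + q is C(n, k).
n = 5 + 0 = 5
C(5, 5) = 5! / (5! * 0!)
= 120 / (120 * 1)
= 1


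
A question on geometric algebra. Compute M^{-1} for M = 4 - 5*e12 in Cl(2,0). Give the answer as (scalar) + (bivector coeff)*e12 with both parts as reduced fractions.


M = 4 - 5*e12, where e12^2 = -1.
Since M commutes with its reverse ~M = a - b*e12, M * ~M = a^2 - b^2*e12^2 = a^2 + b^2.
So M^{-1} = ~M / (a^2 + b^2) = (a - b*e12)/(a^2 + b^2).
a^2 + b^2 = 16 + 25 = 41
Scalar part = 4/41 = 4/41
Bivector coeff = 5/41 = 5/41
M^{-1} = 4/41 + 5/41*e12


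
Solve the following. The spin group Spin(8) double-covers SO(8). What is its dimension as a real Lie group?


Spin(n) double-covers SO(n); both have Lie algebra so(n) of dimension n(n-1)/2.
n = 8
n(n-1) = 8 * 7 = 56
dim Spin(8) = 56/2 = 28


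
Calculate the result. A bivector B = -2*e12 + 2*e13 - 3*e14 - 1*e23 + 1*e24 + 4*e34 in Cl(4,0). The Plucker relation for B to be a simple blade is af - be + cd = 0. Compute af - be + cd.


Plucker relation: af - be + cd
a*f = (-2)*4 = -8
b*e = 2*1 = 2
c*d = (-3)*(-1) = 3
af - be + cd = -8 - 2 + 3
= -7


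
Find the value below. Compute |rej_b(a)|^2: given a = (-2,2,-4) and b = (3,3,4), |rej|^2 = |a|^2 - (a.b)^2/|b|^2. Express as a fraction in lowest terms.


|a|^2 = (-2)^2 + 2^2 + (-4)^2 = 24
|b|^2 = 3^2 + 3^2 + 4^2 = 34
a . b = (-2)*3 + 2*3 + (-4)*4 = -16
(a.b)^2 = (-16)^2 = 256
|rej|^2 = 24 - 256/34
= (816 - 256)/34
= 560/34
In lowest terms: 280/17


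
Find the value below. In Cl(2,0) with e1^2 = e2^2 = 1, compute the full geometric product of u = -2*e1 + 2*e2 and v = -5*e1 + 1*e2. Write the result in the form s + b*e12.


Expand: (-2*e1 + 2*e2)(-5*e1 + 1*e2)
= (-2)*(-5)*e1e1 + (-2)*1*e1e2 + 2*(-5)*e2e1 + 2*1*e2e2
Using e1^2 = e2^2 = 1, e2e1 = -e1e2:
Scalar part s = (-2)*(-5) + 2*1 = 10 + 2 = 12
Bivector part b = (-2)*1 - 2*(-5) = -2 - (-10) = 8
uv = 12 + 8*e12


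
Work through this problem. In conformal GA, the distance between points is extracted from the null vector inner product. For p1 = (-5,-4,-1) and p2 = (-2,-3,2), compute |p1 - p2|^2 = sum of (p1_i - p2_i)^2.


p1 - p2 = (-3, -1, -3)
|p1 - p2|^2 = (-3)^2 + (-1)^2 + (-3)^2
= 9 + 1 + 9
= 19


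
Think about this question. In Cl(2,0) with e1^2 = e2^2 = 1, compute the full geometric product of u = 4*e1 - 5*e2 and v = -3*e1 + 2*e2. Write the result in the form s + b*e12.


Expand: (4*e1 - 5*e2)(-3*e1 + 2*e2)
= 4*(-3)*e1e1 + 4*2*e1e2 + (-5)*(-3)*e2e1 + (-5)*2*e2e2
Using e1^2 = e2^2 = 1, e2e1 = -e1e2:
Scalar part s = 4*(-3) + (-5)*2 = -12 + (-10) = -22
Bivector part b = 4*2 - (-5)*(-3) = 8 - 15 = -7
uv = -22 - 7*e12


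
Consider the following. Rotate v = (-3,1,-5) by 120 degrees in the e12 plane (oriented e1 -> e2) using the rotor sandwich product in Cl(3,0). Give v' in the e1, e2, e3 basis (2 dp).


Rotor R = cos(60deg) - sin(60deg)*e12
Rotation angle theta = 2 * 60 = 120 degrees in the e12 plane (e1 -> e2).
The component perpendicular to the plane (e3) is invariant: v'_3 = v3 = -5.00
cos(120deg) = -0.5000, sin(120deg) = 0.8660
v'_1 = v1*cos(theta) - v2*sin(theta) = -3*(-0.5000) - 1*0.8660 = 0.63
v'_2 = v1*sin(theta) + v2*cos(theta) = -3*0.8660 + 1*(-0.5000) = -3.10
v' = 0.63*e1 - 3.10*e2 - 5.00*e3


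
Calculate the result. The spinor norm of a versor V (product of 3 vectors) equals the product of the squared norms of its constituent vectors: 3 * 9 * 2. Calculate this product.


Spinor norm N(V) = |v1|^2 * |v2|^2 * ... * |v3|^2
= 3 * 9 * 2
Running product: 3, 27, 54
N(V) = 54


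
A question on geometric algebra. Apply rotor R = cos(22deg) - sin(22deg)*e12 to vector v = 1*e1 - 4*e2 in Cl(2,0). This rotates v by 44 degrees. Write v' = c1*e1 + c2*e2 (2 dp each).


Rotor R = cos(22deg) - sin(22deg)*e12
Rotation angle theta = 2 * 22 = 44 degrees
v' = R*v*~R rotates v by theta.
cos(44deg) = 0.7193, sin(44deg) = 0.6947
v'_1 = 1*cos(44deg) - (-4)*sin(44deg)
= 1*0.7193 - (-4)*0.6947
= 3.50
v'_2 = 1*sin(44deg) + (-4)*cos(44deg)
= 1*0.6947 + (-4)*0.7193
= -2.18
v' = 3.50*e1 - 2.18*e2


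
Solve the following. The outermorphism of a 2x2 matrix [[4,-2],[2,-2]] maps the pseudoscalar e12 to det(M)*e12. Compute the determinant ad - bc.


The outermorphism of a linear map f sends e1^e2 to f(e1)^f(e2).
f(e1) = 4*e1 + 2*e2
f(e2) = -2*e1 - 2*e2
f(e1) ^ f(e2) = (4*e1 + 2*e2) ^ (-2*e1 - 2*e2)
= 4*(-2)*e12 + 2*(-2)*e21
= (-8 - (-4))*e12
= -4*e12
Coefficient = -4


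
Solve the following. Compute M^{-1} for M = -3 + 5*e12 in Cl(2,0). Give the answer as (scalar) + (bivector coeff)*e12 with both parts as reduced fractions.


M = -3 + 5*e12, where e12^2 = -1.
Since M commutes with its reverse ~M = a - b*e12, M * ~M = a^2 - b^2*e12^2 = a^2 + b^2.
So M^{-1} = ~M / (a^2 + b^2) = (a - b*e12)/(a^2 + b^2).
a^2 + b^2 = 9 + 25 = 34
Scalar part = -3/34 = -3/34
Bivector coeff = -5/34 = -5/34
M^{-1} = -3/34 - 5/34*e12


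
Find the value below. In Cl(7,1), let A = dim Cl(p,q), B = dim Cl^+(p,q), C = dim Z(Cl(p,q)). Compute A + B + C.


n = 7 + 1 = 8
Total dim = 2^8 = 256
Even subalgebra dim = 2^7 = 128
n is even, so center dim = 1
Sum = 256 + 128 + 1 = 385


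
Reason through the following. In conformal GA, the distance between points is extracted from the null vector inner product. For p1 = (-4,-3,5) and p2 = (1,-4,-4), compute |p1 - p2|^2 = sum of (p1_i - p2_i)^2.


p1 - p2 = (-5, 1, 9)
|p1 - p2|^2 = (-5)^2 + 1^2 + 9^2
= 25 + 1 + 81
= 107


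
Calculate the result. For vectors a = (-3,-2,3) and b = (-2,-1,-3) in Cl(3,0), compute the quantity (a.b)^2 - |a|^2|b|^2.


a . b = (-3)*(-2) + (-2)*(-1) + 3*(-3)
= 6 + 2 + (-9) = -1
|a|^2 = (-3)^2 + (-2)^2 + 3^2 = 22
|b|^2 = (-2)^2 + (-1)^2 + (-3)^2 = 14
(a.b)^2 = (-1)^2 = 1
|a|^2 * |b|^2 = 22 * 14 = 308
Result = 1 - 308 = -307


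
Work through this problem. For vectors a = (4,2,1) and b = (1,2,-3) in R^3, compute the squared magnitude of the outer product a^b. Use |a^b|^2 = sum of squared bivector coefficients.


a wedge b = (a1*b2 - a2*b1)*e12 + (a1*b3 - a3*b1)*e13 + (a2*b3 - a3*b2)*e23
e12 coeff: 4*2 - 2*1 = 8 - 2 = 6
e13 coeff: 4*(-3) - 1*1 = -12 - 1 = -13
e23 coeff: 2*(-3) - 1*2 = -6 - 2 = -8
|a wedge b|^2 = 6^2 + (-13)^2 + (-8)^2
= 36 + 169 + 64
= 269


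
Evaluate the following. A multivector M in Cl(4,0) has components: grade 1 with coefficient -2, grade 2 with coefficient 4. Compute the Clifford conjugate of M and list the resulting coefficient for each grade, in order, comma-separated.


Clifford conjugate sign for grade k: (-1)^(k(k+1)/2)
Grade 1: (-1)^(1*2/2) = (-1)^1 = -1, coeff -2 -> 2
Grade 2: (-1)^(2*3/2) = (-1)^3 = -1, coeff 4 -> -4
Conjugated coefficients: 2, -4


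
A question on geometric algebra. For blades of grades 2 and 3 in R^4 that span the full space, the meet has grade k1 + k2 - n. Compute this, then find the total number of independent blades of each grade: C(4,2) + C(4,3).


Meet grade = grade(A) + grade(B) - n
= 2 + 3 - 4 = 1
C(4,2) = 6
C(4,3) = 4
dim_A + dim_B = 6 + 4 = 10


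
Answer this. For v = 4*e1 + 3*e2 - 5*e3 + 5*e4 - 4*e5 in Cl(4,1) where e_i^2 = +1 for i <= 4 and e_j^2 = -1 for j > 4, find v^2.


v^2 = sum of c_i^2 * e_i^2
Positive signature terms (e_i^2 = +1): 4^2 + 3^2 + (-5)^2 + 5^2 = 75
Negative signature terms (e_j^2 = -1): (-4)^2 = 16
v^2 = 75 - 16 = 59


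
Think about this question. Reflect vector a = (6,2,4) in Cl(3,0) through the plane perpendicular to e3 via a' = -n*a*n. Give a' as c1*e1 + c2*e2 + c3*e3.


Reflection formula: a' = -n*a*n, with n = e3 (unit vector, n^2 = 1).
For reflection through hyperplane perp to e3:
The component along e3 flips sign, others stay.
a = (6, 2, 4)
a' = (6, 2, -4)
a' = 6*e1 + 2*e2 - 4*e3


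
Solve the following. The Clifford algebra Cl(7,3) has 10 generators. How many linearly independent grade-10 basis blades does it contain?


Number of grade-k basis blades in Cl(p,q) with n = p + q is C(n, k).
n = 7 + 3 = 10
C(10, 10) = 10! / (10! * 0!)
= 3628800 / (3628800 * 1)
= 1


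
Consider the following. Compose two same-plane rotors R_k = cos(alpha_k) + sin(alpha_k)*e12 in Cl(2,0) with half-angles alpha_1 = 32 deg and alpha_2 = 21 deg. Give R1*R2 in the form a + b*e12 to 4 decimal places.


Same-plane rotors commute and their half-angles add:
R1*R2 = cos(a1 + a2) + sin(a1 + a2)*e12.
a1 + a2 = 32 + 21 = 53 deg
cos(53 deg) = 0.6018
sin(53 deg) = 0.7986
R1*R2 = 0.6018 + 0.7986*e12


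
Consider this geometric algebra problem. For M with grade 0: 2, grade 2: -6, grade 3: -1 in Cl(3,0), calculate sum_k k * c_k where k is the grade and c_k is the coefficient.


Grade-weighted sum = sum of grade_k * coefficient_k
0*2 = 0
2*(-6) = -12
3*(-1) = -3
Total = 0 + (-12) + (-3) = -15


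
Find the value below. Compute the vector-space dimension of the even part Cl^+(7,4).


Even subalgebra dimension = 2^(n-1)
n = 7 + 4 = 11
2^(11 - 1) = 2^10 = 1024
Verification: sum of C(11,k) for even k = 1 + 55 + 330 + 462 + 165 + 11 = 1024
Result = 1024


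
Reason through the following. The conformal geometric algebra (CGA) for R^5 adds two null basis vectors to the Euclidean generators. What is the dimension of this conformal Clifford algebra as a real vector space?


The conformal model of R^5 uses Cl(6,1): the 5 Euclidean generators plus two extra orthogonal generators e+ (e+^2 = +1) and e- (e-^2 = -1), from which the null vectors e0, einf are built.
Number of generators m = 5 + 2 = 7.
dim Cl(p,q) = 2^m = 2^7 = 128


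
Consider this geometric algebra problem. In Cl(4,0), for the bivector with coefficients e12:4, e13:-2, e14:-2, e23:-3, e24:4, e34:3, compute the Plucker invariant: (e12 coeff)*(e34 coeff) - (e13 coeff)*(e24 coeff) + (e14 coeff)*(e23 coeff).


Plucker relation: af - be + cd
a*f = 4*3 = 12
b*e = (-2)*4 = -8
c*d = (-2)*(-3) = 6
af - be + cd = 12 - (-8) + 6
= 26


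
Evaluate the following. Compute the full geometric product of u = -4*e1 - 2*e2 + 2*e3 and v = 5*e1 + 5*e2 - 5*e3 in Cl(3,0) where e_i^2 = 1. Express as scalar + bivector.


In Cl(3,0): e_i^2 = 1, e_ie_j = -e_je_i for i != j.
Scalar part = u . v = (-4)*5 + (-2)*5 + 2*(-5)
= -20 + (-10) + (-10) = -40
e12 coeff = (-4)*5 - (-2)*5 = -20 - (-10) = -10
e13 coeff = (-4)*(-5) - 2*5 = 20 - 10 = 10
e23 coeff = (-2)*(-5) - 2*5 = 10 - 10 = 0
uv = -40 - 10*e12 + 10*e13 + 0*e23


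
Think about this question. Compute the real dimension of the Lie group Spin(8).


Spin(n) double-covers SO(n); both have Lie algebra so(n) of dimension n(n-1)/2.
n = 8
n(n-1) = 8 * 7 = 56
dim Spin(8) = 56/2 = 28


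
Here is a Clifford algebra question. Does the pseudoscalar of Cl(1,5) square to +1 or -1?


The pseudoscalar I = e1...e_n (product of all n generators) of Cl(p,q) satisfies I^2 = (-1)^(q + n(n-1)/2).
p = 1, q = 5, n = p + q = 6
n(n-1)/2 = 6 * 5 / 2 = 15
Exponent = q + n(n-1)/2 = 5 + 15 = 20
I^2 = (-1)^20 = +1


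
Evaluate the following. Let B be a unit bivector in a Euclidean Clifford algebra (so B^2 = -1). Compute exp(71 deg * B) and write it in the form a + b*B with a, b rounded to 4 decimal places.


For a unit bivector B with B^2 = -1, the exponential series gives
e^(theta*B) = cos(theta) + sin(theta)*B (the GA analogue of Euler's formula).
theta = 71 degrees = 1.239184 rad
cos(71 deg) = 0.3256
sin(71 deg) = 0.9455
exp(theta*B) = 0.3256 + 0.9455*B


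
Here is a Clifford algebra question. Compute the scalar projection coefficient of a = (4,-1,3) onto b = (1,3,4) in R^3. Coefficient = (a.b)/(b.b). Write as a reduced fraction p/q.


Projection coefficient = (a . b) / (b . b)
a . b = 4*1 + (-1)*3 + 3*4
= 4 + (-3) + 12 = 13
b . b = 1^2 + 3^2 + 4^2
= 1 + 9 + 16 = 26
Coefficient = 13/26
In lowest terms: 1/2


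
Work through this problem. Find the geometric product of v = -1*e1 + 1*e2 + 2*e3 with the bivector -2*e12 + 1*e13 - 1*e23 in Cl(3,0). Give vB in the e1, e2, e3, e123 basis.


vB has grade-1 (vector) and grade-3 (trivector) parts: vB = (v _| B) + (v ^ B).
Vector part <vB>_1:
  e1: -v2*b12 - v3*b13 = -(1)*(-2) - (2)*(1) = 0
  e2: v1*b12 - v3*b23 = (-1)*(-2) - (2)*(-1) = 4
  e3: v1*b13 + v2*b23 = (-1)*(1) + (1)*(-1) = -2
Trivector part <vB>_3:
  e123: v1*b23 - v2*b13 + v3*b12 = (-1)*(-1) - (1)*(1) + (2)*(-2) = -4
vB = 0*e1 + 4*e2 - 2*e3 - 4*e123


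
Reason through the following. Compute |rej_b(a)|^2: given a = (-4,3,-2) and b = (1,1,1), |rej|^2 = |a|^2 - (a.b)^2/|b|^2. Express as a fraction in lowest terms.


|a|^2 = (-4)^2 + 3^2 + (-2)^2 = 29
|b|^2 = 1^2 + 1^2 + 1^2 = 3
a . b = (-4)*1 + 3*1 + (-2)*1 = -3
(a.b)^2 = (-3)^2 = 9
|rej|^2 = 29 - 9/3
= (87 - 9)/3
= 78/3
In lowest terms: 26/1


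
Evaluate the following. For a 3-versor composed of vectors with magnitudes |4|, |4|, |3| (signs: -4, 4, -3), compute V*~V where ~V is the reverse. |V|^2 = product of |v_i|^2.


Each vector v_i has |v_i|^2 = s_i^2
Squared scales: (-4)^2 = 16, 4^2 = 16, (-3)^2 = 9
|V|^2 = 16 * 16 * 9
= 2304


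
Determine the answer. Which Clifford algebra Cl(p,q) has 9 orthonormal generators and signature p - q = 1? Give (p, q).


We need p + q = 9 and p - q = 1.
Adding: 2p = 9 + 1 = 10, so p = 5.
Then q = 9 - 5 = 4.
(p, q) = (5, 4)


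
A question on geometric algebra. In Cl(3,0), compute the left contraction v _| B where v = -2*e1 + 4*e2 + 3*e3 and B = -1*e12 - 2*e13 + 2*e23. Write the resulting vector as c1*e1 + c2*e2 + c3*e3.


Left contraction v _| B = <vB>_1 (grade-1 part of the geometric product vB).
Using e1_|e12 = e2, e2_|e12 = -e1, e1_|e13 = e3, e3_|e13 = -e1, e2_|e23 = e3, e3_|e23 = -e2:
e1 coeff: -v2*b12 - v3*b13 = -(4)*(-1) - (3)*(-2) = 10
e2 coeff: v1*b12 - v3*b23 = (-2)*(-1) - (3)*(2) = -4
e3 coeff: v1*b13 + v2*b23 = (-2)*(-2) + (4)*(2) = 12
v _| B = 10*e1 - 4*e2 + 12*e3


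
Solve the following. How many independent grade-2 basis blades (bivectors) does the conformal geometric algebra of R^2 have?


The conformal model of R^2 uses Cl(3,1) with m = 2 + 2 = 4 generators.
Number of grade-2 blades = C(m, 2) = C(4, 2)
= 4*3/2 = 6


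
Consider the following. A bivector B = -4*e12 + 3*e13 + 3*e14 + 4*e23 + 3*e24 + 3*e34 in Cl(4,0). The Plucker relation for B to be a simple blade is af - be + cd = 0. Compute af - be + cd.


Plucker relation: af - be + cd
a*f = (-4)*3 = -12
b*e = 3*3 = 9
c*d = 3*4 = 12
af - be + cd = -12 - 9 + 12
= -9


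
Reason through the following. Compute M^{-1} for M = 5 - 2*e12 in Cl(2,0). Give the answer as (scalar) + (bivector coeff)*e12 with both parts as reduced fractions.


M = 5 - 2*e12, where e12^2 = -1.
Since M commutes with its reverse ~M = a - b*e12, M * ~M = a^2 - b^2*e12^2 = a^2 + b^2.
So M^{-1} = ~M / (a^2 + b^2) = (a - b*e12)/(a^2 + b^2).
a^2 + b^2 = 25 + 4 = 29
Scalar part = 5/29 = 5/29
Bivector coeff = 2/29 = 2/29
M^{-1} = 5/29 + 2/29*e12


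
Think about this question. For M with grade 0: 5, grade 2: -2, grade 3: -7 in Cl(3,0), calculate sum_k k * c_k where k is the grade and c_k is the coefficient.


Grade-weighted sum = sum of grade_k * coefficient_k
0*5 = 0
2*(-2) = -4
3*(-7) = -21
Total = 0 + (-4) + (-21) = -25


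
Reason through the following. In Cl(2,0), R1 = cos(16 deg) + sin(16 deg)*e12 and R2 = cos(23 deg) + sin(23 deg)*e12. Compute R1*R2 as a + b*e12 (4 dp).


Same-plane rotors commute and their half-angles add:
R1*R2 = cos(a1 + a2) + sin(a1 + a2)*e12.
a1 + a2 = 16 + 23 = 39 deg
cos(39 deg) = 0.7771
sin(39 deg) = 0.6293
R1*R2 = 0.7771 + 0.6293*e12


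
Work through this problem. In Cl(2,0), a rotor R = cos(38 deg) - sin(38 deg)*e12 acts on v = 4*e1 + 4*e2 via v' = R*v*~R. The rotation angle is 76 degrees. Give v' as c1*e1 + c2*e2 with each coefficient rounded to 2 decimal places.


Rotor R = cos(38deg) - sin(38deg)*e12
Rotation angle theta = 2 * 38 = 76 degrees
v' = R*v*~R rotates v by theta.
cos(76deg) = 0.2419, sin(76deg) = 0.9703
v'_1 = 4*cos(76deg) - 4*sin(76deg)
= 4*0.2419 - 4*0.9703
= -2.91
v'_2 = 4*sin(76deg) + 4*cos(76deg)
= 4*0.9703 + 4*0.2419
= 4.85
v' = -2.91*e1 + 4.85*e2


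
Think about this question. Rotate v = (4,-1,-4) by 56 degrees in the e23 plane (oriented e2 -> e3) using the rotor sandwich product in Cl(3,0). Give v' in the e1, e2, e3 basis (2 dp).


Rotor R = cos(28deg) - sin(28deg)*e23
Rotation angle theta = 2 * 28 = 56 degrees in the e23 plane (e2 -> e3).
The component perpendicular to the plane (e1) is invariant: v'_1 = v1 = 4.00
cos(56deg) = 0.5592, sin(56deg) = 0.8290
v'_2 = v2*cos(theta) - v3*sin(theta) = -1*0.5592 - (-4)*0.8290 = 2.76
v'_3 = v2*sin(theta) + v3*cos(theta) = -1*0.8290 + (-4)*0.5592 = -3.07
v' = 4.00*e1 + 2.76*e2 - 3.07*e3


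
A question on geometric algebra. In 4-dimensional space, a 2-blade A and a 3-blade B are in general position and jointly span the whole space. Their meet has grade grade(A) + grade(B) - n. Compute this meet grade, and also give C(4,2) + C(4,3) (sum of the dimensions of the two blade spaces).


Meet grade = grade(A) + grade(B) - n
= 2 + 3 - 4 = 1
C(4,2) = 6
C(4,3) = 4
dim_A + dim_B = 6 + 4 = 10


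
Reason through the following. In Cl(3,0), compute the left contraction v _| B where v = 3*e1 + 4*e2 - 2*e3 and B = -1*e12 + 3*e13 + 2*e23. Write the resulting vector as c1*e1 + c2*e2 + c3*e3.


Left contraction v _| B = <vB>_1 (grade-1 part of the geometric product vB).
Using e1_|e12 = e2, e2_|e12 = -e1, e1_|e13 = e3, e3_|e13 = -e1, e2_|e23 = e3, e3_|e23 = -e2:
e1 coeff: -v2*b12 - v3*b13 = -(4)*(-1) - (-2)*(3) = 10
e2 coeff: v1*b12 - v3*b23 = (3)*(-1) - (-2)*(2) = 1
e3 coeff: v1*b13 + v2*b23 = (3)*(3) + (4)*(2) = 17
v _| B = 10*e1 + 1*e2 + 17*e3


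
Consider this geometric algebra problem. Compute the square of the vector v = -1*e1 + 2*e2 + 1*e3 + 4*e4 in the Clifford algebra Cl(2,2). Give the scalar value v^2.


v^2 = sum of c_i^2 * e_i^2
Positive signature terms (e_i^2 = +1): (-1)^2 + 2^2 = 5
Negative signature terms (e_j^2 = -1): 1^2 + 4^2 = 17
v^2 = 5 - 17 = -12


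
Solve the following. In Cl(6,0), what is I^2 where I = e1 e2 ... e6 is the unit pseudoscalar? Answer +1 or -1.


The pseudoscalar I = e1...e_n (product of all n generators) of Cl(p,q) satisfies I^2 = (-1)^(q + n(n-1)/2).
p = 6, q = 0, n = p + q = 6
n(n-1)/2 = 6 * 5 / 2 = 15
Exponent = q + n(n-1)/2 = 0 + 15 = 15
I^2 = (-1)^15 = -1


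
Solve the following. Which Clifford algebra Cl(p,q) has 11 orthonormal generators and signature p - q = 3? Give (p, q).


We need p + q = 11 and p - q = 3.
Adding: 2p = 11 + 3 = 14, so p = 7.
Then q = 11 - 7 = 4.
(p, q) = (7, 4)


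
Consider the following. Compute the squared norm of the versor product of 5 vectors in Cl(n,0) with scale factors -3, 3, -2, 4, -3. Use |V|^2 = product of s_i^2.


Each vector v_i has |v_i|^2 = s_i^2
Squared scales: (-3)^2 = 9, 3^2 = 9, (-2)^2 = 4, 4^2 = 16, (-3)^2 = 9
|V|^2 = 9 * 9 * 4 * 16 * 9
= 46656


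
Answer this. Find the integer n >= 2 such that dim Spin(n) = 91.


dim Spin(n) = dim so(n) = n(n-1)/2.
Solve n(n-1)/2 = 91, i.e. n^2 - n - 182 = 0.
Discriminant = 1 + 8*91 = 729
n = (1 + sqrt(729))/2 = (1 + 27)/2 = 14


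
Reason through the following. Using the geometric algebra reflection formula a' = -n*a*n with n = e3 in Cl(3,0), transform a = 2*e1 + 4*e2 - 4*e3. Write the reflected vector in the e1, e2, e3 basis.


Reflection formula: a' = -n*a*n, with n = e3 (unit vector, n^2 = 1).
For reflection through hyperplane perp to e3:
The component along e3 flips sign, others stay.
a = (2, 4, -4)
a' = (2, 4, 4)
a' = 2*e1 + 4*e2 + 4*e3


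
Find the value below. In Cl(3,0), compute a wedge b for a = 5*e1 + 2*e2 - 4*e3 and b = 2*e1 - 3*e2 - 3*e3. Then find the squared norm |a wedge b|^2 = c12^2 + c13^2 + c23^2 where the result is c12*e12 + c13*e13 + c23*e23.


a wedge b = (a1*b2 - a2*b1)*e12 + (a1*b3 - a3*b1)*e13 + (a2*b3 - a3*b2)*e23
e12 coeff: 5*(-3) - 2*2 = -15 - 4 = -19
e13 coeff: 5*(-3) - (-4)*2 = -15 - (-8) = -7
e23 coeff: 2*(-3) - (-4)*(-3) = -6 - 12 = -18
|a wedge b|^2 = (-19)^2 + (-7)^2 + (-18)^2
= 361 + 49 + 324
= 734


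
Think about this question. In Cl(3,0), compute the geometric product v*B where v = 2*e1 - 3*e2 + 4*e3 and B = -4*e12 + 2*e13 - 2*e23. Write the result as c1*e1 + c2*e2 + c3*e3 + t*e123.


vB has grade-1 (vector) and grade-3 (trivector) parts: vB = (v _| B) + (v ^ B).
Vector part <vB>_1:
  e1: -v2*b12 - v3*b13 = -(-3)*(-4) - (4)*(2) = -20
  e2: v1*b12 - v3*b23 = (2)*(-4) - (4)*(-2) = 0
  e3: v1*b13 + v2*b23 = (2)*(2) + (-3)*(-2) = 10
Trivector part <vB>_3:
  e123: v1*b23 - v2*b13 + v3*b12 = (2)*(-2) - (-3)*(2) + (4)*(-4) = -14
vB = -20*e1 + 0*e2 + 10*e3 - 14*e123


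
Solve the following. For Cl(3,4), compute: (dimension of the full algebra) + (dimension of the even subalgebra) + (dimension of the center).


n = 3 + 4 = 7
Total dim = 2^7 = 128
Even subalgebra dim = 2^6 = 64
n is odd, so center dim = 2
Sum = 128 + 64 + 2 = 194


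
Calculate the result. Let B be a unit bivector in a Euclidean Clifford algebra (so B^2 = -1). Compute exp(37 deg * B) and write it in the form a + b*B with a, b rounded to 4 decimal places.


For a unit bivector B with B^2 = -1, the exponential series gives
e^(theta*B) = cos(theta) + sin(theta)*B (the GA analogue of Euler's formula).
theta = 37 degrees = 0.645772 rad
cos(37 deg) = 0.7986
sin(37 deg) = 0.6018
exp(theta*B) = 0.7986 + 0.6018*B


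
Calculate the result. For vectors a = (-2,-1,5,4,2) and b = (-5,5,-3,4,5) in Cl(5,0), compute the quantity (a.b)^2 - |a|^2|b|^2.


a . b = (-2)*(-5) + (-1)*5 + 5*(-3) + 4*4 + 2*5
= 10 + (-5) + (-15) + 16 + 10 = 16
|a|^2 = (-2)^2 + (-1)^2 + 5^2 + 4^2 + 2^2 = 50
|b|^2 = (-5)^2 + 5^2 + (-3)^2 + 4^2 + 5^2 = 100
(a.b)^2 = 16^2 = 256
|a|^2 * |b|^2 = 50 * 100 = 5000
Result = 256 - 5000 = -4744


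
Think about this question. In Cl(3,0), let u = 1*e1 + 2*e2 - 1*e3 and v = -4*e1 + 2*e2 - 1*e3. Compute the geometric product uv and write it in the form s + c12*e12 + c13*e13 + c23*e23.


In Cl(3,0): e_i^2 = 1, e_ie_j = -e_je_i for i != j.
Scalar part = u . v = 1*(-4) + 2*2 + (-1)*(-1)
= -4 + 4 + 1 = 1
e12 coeff = 1*2 - 2*(-4) = 2 - (-8) = 10
e13 coeff = 1*(-1) - (-1)*(-4) = -1 - 4 = -5
e23 coeff = 2*(-1) - (-1)*2 = -2 - (-2) = 0
uv = 1 + 10*e12 - 5*e13 + 0*e23


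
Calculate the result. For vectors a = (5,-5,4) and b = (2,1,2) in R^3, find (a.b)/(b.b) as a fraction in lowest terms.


Projection coefficient = (a . b) / (b . b)
a . b = 5*2 + (-5)*1 + 4*2
= 10 + (-5) + 8 = 13
b . b = 2^2 + 1^2 + 2^2
= 4 + 1 + 4 = 9
Coefficient = 13/9
In lowest terms: 13/9


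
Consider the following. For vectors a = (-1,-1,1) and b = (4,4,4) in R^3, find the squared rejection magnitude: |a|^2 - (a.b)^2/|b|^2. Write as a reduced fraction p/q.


|a|^2 = (-1)^2 + (-1)^2 + 1^2 = 3
|b|^2 = 4^2 + 4^2 + 4^2 = 48
a . b = (-1)*4 + (-1)*4 + 1*4 = -4
(a.b)^2 = (-4)^2 = 16
|rej|^2 = 3 - 16/48
= (144 - 16)/48
= 128/48
In lowest terms: 8/3


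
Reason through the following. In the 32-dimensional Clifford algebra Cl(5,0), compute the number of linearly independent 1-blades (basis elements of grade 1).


Number of grade-k basis blades in Cl(p,q) with n = p + q is C(n, k).
n = 5 + 0 = 5
C(5, 1) = 5! / (1! * 4!)
= 120 / (1 * 24)
= 5


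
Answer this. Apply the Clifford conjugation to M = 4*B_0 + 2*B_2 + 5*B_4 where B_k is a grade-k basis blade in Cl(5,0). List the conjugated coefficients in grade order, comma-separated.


Clifford conjugate sign for grade k: (-1)^(k(k+1)/2)
Grade 0: (-1)^(0*1/2) = (-1)^0 = 1, coeff 4 -> 4
Grade 2: (-1)^(2*3/2) = (-1)^3 = -1, coeff 2 -> -2
Grade 4: (-1)^(4*5/2) = (-1)^10 = 1, coeff 5 -> 5
Conjugated coefficients: 4, -2, 5


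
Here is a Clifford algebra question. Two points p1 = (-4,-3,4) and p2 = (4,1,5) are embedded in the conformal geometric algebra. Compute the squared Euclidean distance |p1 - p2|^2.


p1 - p2 = (-8, -4, -1)
|p1 - p2|^2 = (-8)^2 + (-4)^2 + (-1)^2
= 64 + 16 + 1
= 81


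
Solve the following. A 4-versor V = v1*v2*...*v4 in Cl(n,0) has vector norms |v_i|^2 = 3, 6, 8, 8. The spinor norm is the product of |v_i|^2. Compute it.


Spinor norm N(V) = |v1|^2 * |v2|^2 * ... * |v4|^2
= 3 * 6 * 8 * 8
Running product: 3, 18, 144, 1152
N(V) = 1152


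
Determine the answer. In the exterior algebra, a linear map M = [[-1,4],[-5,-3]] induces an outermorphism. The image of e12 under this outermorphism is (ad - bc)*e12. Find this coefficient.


The outermorphism of a linear map f sends e1^e2 to f(e1)^f(e2).
f(e1) = -1*e1 - 5*e2
f(e2) = 4*e1 - 3*e2
f(e1) ^ f(e2) = (-1*e1 - 5*e2) ^ (4*e1 - 3*e2)
= (-1)*(-3)*e12 + (-5)*4*e21
= (3 - (-20))*e12
= 23*e12
Coefficient = 23


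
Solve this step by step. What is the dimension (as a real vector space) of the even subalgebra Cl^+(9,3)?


Even subalgebra dimension = 2^(n-1)
n = 9 + 3 = 12
2^(12 - 1) = 2^11 = 2048
Verification: sum of C(12,k) for even k = 1 + 66 + 495 + 924 + 495 + 66 + 1 = 2048
Result = 2048


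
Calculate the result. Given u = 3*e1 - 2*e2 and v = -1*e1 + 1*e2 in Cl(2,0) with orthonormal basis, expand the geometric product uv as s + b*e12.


Expand: (3*e1 - 2*e2)(-1*e1 + 1*e2)
= 3*(-1)*e1e1 + 3*1*e1e2 + (-2)*(-1)*e2e1 + (-2)*1*e2e2
Using e1^2 = e2^2 = 1, e2e1 = -e1e2:
Scalar part s = 3*(-1) + (-2)*1 = -3 + (-2) = -5
Bivector part b = 3*1 - (-2)*(-1) = 3 - 2 = 1
uv = -5 + 1*e12


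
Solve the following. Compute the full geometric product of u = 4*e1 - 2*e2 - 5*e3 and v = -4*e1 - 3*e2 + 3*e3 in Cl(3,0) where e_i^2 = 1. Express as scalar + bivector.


In Cl(3,0): e_i^2 = 1, e_ie_j = -e_je_i for i != j.
Scalar part = u . v = 4*(-4) + (-2)*(-3) + (-5)*3
= -16 + 6 + (-15) = -25
e12 coeff = 4*(-3) - (-2)*(-4) = -12 - 8 = -20
e13 coeff = 4*3 - (-5)*(-4) = 12 - 20 = -8
e23 coeff = (-2)*3 - (-5)*(-3) = -6 - 15 = -21
uv = -25 - 20*e12 - 8*e13 - 21*e23


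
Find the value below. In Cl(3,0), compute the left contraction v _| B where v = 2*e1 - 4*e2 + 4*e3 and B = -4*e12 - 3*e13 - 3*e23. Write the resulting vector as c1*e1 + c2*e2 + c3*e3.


Left contraction v _| B = <vB>_1 (grade-1 part of the geometric product vB).
Using e1_|e12 = e2, e2_|e12 = -e1, e1_|e13 = e3, e3_|e13 = -e1, e2_|e23 = e3, e3_|e23 = -e2:
e1 coeff: -v2*b12 - v3*b13 = -(-4)*(-4) - (4)*(-3) = -4
e2 coeff: v1*b12 - v3*b23 = (2)*(-4) - (4)*(-3) = 4
e3 coeff: v1*b13 + v2*b23 = (2)*(-3) + (-4)*(-3) = 6
v _| B = -4*e1 + 4*e2 + 6*e3


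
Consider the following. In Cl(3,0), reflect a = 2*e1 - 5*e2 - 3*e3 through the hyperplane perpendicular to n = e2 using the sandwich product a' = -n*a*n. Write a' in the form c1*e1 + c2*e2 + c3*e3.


Reflection formula: a' = -n*a*n, with n = e2 (unit vector, n^2 = 1).
For reflection through hyperplane perp to e2:
The component along e2 flips sign, others stay.
a = (2, -5, -3)
a' = (2, 5, -3)
a' = 2*e1 + 5*e2 - 3*e3


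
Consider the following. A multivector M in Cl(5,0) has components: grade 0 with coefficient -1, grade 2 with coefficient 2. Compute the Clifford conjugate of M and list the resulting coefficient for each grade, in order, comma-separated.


Clifford conjugate sign for grade k: (-1)^(k(k+1)/2)
Grade 0: (-1)^(0*1/2) = (-1)^0 = 1, coeff -1 -> -1
Grade 2: (-1)^(2*3/2) = (-1)^3 = -1, coeff 2 -> -2
Conjugated coefficients: -1, -2


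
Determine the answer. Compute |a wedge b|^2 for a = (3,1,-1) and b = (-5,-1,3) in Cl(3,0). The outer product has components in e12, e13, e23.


a wedge b = (a1*b2 - a2*b1)*e12 + (a1*b3 - a3*b1)*e13 + (a2*b3 - a3*b2)*e23
e12 coeff: 3*(-1) - 1*(-5) = -3 - (-5) = 2
e13 coeff: 3*3 - (-1)*(-5) = 9 - 5 = 4
e23 coeff: 1*3 - (-1)*(-1) = 3 - 1 = 2
|a wedge b|^2 = 2^2 + 4^2 + 2^2
= 4 + 16 + 4
= 24


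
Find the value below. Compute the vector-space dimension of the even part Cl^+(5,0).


Even subalgebra dimension = 2^(n-1)
n = 5 + 0 = 5
2^(5 - 1) = 2^4 = 16
Verification: sum of C(5,k) for even k = 1 + 10 + 5 = 16
Result = 16


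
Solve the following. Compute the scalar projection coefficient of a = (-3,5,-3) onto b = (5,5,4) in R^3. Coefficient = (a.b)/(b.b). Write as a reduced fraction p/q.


Projection coefficient = (a . b) / (b . b)
a . b = (-3)*5 + 5*5 + (-3)*4
= -15 + 25 + (-12) = -2
b . b = 5^2 + 5^2 + 4^2
= 25 + 25 + 16 = 66
Coefficient = -2/66
In lowest terms: -1/33


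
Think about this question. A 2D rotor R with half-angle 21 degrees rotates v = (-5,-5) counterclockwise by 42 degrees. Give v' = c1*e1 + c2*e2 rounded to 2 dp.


Rotor R = cos(21deg) - sin(21deg)*e12
Rotation angle theta = 2 * 21 = 42 degrees
v' = R*v*~R rotates v by theta.
cos(42deg) = 0.7431, sin(42deg) = 0.6691
v'_1 = -5*cos(42deg) - (-5)*sin(42deg)
= -5*0.7431 - (-5)*0.6691
= -0.37
v'_2 = -5*sin(42deg) + (-5)*cos(42deg)
= -5*0.6691 + (-5)*0.7431
= -7.06
v' = -0.37*e1 - 7.06*e2


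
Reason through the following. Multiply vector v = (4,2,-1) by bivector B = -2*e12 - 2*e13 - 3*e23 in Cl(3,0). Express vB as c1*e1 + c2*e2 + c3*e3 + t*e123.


vB has grade-1 (vector) and grade-3 (trivector) parts: vB = (v _| B) + (v ^ B).
Vector part <vB>_1:
  e1: -v2*b12 - v3*b13 = -(2)*(-2) - (-1)*(-2) = 2
  e2: v1*b12 - v3*b23 = (4)*(-2) - (-1)*(-3) = -11
  e3: v1*b13 + v2*b23 = (4)*(-2) + (2)*(-3) = -14
Trivector part <vB>_3:
  e123: v1*b23 - v2*b13 + v3*b12 = (4)*(-3) - (2)*(-2) + (-1)*(-2) = -6
vB = 2*e1 - 11*e2 - 14*e3 - 6*e123


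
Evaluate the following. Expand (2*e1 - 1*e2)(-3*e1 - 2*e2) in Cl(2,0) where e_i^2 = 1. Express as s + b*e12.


Expand: (2*e1 - 1*e2)(-3*e1 - 2*e2)
= 2*(-3)*e1e1 + 2*(-2)*e1e2 + (-1)*(-3)*e2e1 + (-1)*(-2)*e2e2
Using e1^2 = e2^2 = 1, e2e1 = -e1e2:
Scalar part s = 2*(-3) + (-1)*(-2) = -6 + 2 = -4
Bivector part b = 2*(-2) - (-1)*(-3) = -4 - 3 = -7
uv = -4 - 7*e12


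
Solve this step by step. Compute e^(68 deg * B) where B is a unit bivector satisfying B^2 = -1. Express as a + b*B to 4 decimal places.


For a unit bivector B with B^2 = -1, the exponential series gives
e^(theta*B) = cos(theta) + sin(theta)*B (the GA analogue of Euler's formula).
theta = 68 degrees = 1.186824 rad
cos(68 deg) = 0.3746
sin(68 deg) = 0.9272
exp(theta*B) = 0.3746 + 0.9272*B


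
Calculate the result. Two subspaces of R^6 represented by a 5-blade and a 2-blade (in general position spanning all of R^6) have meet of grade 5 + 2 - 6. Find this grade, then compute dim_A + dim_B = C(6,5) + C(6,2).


Meet grade = grade(A) + grade(B) - n
= 5 + 2 - 6 = 1
C(6,5) = 6
C(6,2) = 15
dim_A + dim_B = 6 + 15 = 21


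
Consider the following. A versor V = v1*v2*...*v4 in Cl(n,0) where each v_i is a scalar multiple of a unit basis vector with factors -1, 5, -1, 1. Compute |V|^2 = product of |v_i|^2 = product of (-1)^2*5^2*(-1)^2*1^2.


Each vector v_i has |v_i|^2 = s_i^2
Squared scales: (-1)^2 = 1, 5^2 = 25, (-1)^2 = 1, 1^2 = 1
|V|^2 = 1 * 25 * 1 * 1
= 25


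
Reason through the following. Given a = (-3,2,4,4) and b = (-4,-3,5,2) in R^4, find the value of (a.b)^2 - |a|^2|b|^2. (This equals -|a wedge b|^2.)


a . b = (-3)*(-4) + 2*(-3) + 4*5 + 4*2
= 12 + (-6) + 20 + 8 = 34
|a|^2 = (-3)^2 + 2^2 + 4^2 + 4^2 = 45
|b|^2 = (-4)^2 + (-3)^2 + 5^2 + 2^2 = 54
(a.b)^2 = 34^2 = 1156
|a|^2 * |b|^2 = 45 * 54 = 2430
Result = 1156 - 2430 = -1274


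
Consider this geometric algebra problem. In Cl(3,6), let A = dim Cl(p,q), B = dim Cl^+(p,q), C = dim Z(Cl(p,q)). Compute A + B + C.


n = 3 + 6 = 9
Total dim = 2^9 = 512
Even subalgebra dim = 2^8 = 256
n is odd, so center dim = 2
Sum = 512 + 256 + 2 = 770
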